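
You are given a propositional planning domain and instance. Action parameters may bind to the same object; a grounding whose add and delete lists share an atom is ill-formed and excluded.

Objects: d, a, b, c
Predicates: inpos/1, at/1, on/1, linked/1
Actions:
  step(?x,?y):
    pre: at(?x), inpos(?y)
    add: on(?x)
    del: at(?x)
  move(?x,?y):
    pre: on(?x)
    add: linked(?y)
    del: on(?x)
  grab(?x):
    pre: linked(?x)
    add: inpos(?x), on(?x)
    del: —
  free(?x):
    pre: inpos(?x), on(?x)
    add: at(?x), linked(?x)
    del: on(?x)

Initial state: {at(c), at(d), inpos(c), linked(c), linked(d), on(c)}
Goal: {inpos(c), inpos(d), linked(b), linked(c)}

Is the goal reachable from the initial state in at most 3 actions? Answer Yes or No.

1. move(c,b)  →  {at(c), at(d), inpos(c), linked(b), linked(c), linked(d)}
2. grab(d)  →  {at(c), at(d), inpos(c), inpos(d), linked(b), linked(c), linked(d), on(d)}
optimal plan length = 2; 2 ≤ 3

Yes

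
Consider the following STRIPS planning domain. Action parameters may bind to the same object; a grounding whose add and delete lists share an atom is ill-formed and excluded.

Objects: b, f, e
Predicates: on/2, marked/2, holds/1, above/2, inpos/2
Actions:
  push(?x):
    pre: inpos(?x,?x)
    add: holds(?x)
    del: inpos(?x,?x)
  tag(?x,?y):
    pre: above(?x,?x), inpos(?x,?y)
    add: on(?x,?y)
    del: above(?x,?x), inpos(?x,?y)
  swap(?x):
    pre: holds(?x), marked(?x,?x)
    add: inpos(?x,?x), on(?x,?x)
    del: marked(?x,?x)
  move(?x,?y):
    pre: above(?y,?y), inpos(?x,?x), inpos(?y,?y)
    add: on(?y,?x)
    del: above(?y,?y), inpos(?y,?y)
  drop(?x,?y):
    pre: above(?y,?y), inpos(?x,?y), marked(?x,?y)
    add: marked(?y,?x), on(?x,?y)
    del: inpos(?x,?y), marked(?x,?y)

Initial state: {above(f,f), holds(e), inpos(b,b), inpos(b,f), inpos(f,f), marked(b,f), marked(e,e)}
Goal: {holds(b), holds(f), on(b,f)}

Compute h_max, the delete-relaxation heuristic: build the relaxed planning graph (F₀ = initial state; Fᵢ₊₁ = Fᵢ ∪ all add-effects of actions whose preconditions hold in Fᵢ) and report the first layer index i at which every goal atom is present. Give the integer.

F0 = init (7 atoms)
F1 = F0 ∪ {holds(b), holds(f), inpos(e,e), marked(f,b), on(b,f), on(e,e), on(f,b), on(f,f)}  (15 atoms)
goal ⊆ F1  ⇒  h_max = 1

1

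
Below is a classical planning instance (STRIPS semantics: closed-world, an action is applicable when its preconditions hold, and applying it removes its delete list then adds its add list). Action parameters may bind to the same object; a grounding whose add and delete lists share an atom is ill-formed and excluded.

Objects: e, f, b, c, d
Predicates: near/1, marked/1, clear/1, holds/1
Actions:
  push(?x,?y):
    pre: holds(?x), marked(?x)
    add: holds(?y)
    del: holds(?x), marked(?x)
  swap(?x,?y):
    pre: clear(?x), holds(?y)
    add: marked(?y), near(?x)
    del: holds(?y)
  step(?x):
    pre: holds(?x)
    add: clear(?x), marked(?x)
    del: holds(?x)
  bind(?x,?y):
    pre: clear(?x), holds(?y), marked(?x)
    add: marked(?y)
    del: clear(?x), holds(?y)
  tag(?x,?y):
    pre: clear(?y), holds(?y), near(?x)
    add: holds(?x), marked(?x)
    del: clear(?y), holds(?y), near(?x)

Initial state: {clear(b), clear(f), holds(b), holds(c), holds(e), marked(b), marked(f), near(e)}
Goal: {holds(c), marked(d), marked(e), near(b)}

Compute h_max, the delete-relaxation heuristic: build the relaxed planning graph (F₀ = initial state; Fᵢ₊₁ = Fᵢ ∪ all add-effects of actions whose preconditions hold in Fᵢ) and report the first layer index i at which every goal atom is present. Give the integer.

F0 = init (8 atoms)
F1 = F0 ∪ {clear(c), clear(e), holds(d), holds(f), marked(c), marked(e), near(b), near(f)}  (16 atoms)
F2 = F1 ∪ {clear(d), marked(d), near(c)}  (19 atoms)
goal ⊆ F2  ⇒  h_max = 2

2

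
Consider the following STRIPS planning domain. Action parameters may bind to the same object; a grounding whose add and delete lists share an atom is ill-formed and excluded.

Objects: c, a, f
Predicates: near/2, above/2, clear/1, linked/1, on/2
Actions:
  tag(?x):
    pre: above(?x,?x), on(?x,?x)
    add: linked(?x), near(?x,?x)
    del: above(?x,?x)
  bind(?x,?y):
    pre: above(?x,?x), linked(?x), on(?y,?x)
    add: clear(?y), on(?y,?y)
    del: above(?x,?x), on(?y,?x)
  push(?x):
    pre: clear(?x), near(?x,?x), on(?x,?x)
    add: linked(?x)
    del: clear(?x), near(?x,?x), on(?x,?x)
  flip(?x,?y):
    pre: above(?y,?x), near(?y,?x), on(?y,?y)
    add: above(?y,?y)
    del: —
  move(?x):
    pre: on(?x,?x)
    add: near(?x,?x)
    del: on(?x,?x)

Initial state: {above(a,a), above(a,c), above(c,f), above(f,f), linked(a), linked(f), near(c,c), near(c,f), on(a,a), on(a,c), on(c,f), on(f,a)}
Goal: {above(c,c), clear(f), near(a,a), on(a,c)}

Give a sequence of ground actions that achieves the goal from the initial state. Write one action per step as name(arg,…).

bind(a,f); bind(f,c); flip(f,c); move(a)

1. bind(a,f)  →  {above(a,c), above(c,f), above(f,f), clear(f), linked(a), linked(f), near(c,c), near(c,f), on(a,a), on(a,c), on(c,f), on(f,f)}
2. bind(f,c)  →  {above(a,c), above(c,f), clear(c), clear(f), linked(a), linked(f), near(c,c), near(c,f), on(a,a), on(a,c), on(c,c), on(f,f)}
3. flip(f,c)  →  {above(a,c), above(c,c), above(c,f), clear(c), clear(f), linked(a), linked(f), near(c,c), near(c,f), on(a,a), on(a,c), on(c,c), on(f,f)}
4. move(a)  →  {above(a,c), above(c,c), above(c,f), clear(c), clear(f), linked(a), linked(f), near(a,a), near(c,c), near(c,f), on(a,c), on(c,c), on(f,f)}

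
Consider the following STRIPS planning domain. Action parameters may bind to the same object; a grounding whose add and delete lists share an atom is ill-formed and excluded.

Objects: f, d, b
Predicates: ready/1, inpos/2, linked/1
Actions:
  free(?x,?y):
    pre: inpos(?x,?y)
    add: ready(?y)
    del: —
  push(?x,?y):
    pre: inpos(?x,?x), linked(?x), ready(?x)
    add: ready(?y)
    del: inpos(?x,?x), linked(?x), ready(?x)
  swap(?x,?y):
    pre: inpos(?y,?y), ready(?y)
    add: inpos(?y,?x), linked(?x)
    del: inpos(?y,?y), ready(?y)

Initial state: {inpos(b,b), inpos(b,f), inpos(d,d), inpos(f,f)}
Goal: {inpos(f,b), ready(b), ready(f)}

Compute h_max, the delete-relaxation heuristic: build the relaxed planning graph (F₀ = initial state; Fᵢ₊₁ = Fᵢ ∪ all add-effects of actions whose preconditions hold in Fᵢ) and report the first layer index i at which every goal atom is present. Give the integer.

F0 = init (4 atoms)
F1 = F0 ∪ {ready(b), ready(d), ready(f)}  (7 atoms)
F2 = F1 ∪ {inpos(b,d), inpos(d,b), inpos(d,f), inpos(f,b), inpos(f,d), linked(b), linked(d), linked(f)}  (15 atoms)
goal ⊆ F2  ⇒  h_max = 2

2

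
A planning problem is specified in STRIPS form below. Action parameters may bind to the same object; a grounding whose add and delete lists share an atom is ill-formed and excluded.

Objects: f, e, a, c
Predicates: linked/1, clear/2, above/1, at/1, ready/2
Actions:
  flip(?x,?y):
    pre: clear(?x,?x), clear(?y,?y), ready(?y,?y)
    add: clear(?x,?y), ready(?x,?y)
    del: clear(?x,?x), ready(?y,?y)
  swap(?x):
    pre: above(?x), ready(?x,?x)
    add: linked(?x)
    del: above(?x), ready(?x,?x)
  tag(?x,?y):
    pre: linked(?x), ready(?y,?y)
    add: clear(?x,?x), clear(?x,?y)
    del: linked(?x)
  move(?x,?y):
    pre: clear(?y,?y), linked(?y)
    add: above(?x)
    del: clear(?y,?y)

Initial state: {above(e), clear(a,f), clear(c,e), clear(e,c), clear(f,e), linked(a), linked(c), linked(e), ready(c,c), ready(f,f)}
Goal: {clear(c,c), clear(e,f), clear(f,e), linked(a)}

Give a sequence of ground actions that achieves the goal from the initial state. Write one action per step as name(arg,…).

tag(e,f); tag(c,f)

1. tag(e,f)  →  {above(e), clear(a,f), clear(c,e), clear(e,c), clear(e,e), clear(e,f), clear(f,e), linked(a), linked(c), ready(c,c), ready(f,f)}
2. tag(c,f)  →  {above(e), clear(a,f), clear(c,c), clear(c,e), clear(c,f), clear(e,c), clear(e,e), clear(e,f), clear(f,e), linked(a), ready(c,c), ready(f,f)}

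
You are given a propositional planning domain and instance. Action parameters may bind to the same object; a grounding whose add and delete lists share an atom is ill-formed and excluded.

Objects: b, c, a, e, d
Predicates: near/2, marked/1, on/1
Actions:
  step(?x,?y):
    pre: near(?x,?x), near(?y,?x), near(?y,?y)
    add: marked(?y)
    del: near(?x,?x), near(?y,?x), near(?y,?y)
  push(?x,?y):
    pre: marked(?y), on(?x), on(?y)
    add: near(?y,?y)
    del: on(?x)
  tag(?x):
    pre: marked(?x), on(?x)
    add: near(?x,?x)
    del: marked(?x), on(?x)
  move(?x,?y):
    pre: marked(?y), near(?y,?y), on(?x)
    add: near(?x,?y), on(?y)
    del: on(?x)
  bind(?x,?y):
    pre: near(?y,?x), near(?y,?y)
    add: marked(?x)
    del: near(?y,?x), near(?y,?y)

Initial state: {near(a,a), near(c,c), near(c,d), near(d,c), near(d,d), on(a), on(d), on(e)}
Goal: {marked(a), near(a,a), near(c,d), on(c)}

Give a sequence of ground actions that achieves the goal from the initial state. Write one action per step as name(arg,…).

1. step(a,a)  →  {marked(a), near(c,c), near(c,d), near(d,c), near(d,d), on(a), on(d), on(e)}
2. push(a,a)  →  {marked(a), near(a,a), near(c,c), near(c,d), near(d,c), near(d,d), on(d), on(e)}
3. bind(c,d)  →  {marked(a), marked(c), near(a,a), near(c,c), near(c,d), on(d), on(e)}
4. move(e,c)  →  {marked(a), marked(c), near(a,a), near(c,c), near(c,d), near(e,c), on(c), on(d)}

step(a,a); push(a,a); bind(c,d); move(e,c)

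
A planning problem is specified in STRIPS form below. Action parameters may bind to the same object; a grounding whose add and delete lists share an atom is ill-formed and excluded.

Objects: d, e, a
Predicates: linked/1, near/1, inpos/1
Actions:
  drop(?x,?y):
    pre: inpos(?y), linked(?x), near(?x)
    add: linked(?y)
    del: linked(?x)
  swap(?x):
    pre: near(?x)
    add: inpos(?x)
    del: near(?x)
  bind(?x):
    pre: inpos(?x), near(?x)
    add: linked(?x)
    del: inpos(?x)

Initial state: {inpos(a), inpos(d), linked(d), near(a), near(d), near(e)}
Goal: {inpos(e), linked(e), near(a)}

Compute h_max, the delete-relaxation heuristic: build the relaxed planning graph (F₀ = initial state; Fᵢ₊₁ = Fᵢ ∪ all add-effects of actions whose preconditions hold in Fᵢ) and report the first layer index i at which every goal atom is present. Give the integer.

F0 = init (6 atoms)
F1 = F0 ∪ {inpos(e), linked(a)}  (8 atoms)
F2 = F1 ∪ {linked(e)}  (9 atoms)
goal ⊆ F2  ⇒  h_max = 2

2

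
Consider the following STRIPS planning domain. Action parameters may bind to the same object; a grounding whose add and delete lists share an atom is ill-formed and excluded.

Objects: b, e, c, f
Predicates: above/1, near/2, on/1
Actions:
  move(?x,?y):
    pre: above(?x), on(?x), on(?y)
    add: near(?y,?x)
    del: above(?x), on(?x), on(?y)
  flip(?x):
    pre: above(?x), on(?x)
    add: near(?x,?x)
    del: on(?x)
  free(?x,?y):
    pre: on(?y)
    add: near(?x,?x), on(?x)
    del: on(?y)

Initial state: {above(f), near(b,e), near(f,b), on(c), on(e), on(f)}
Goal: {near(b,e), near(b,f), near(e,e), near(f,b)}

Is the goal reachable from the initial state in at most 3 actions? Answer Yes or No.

Yes

1. free(b,e)  →  {above(f), near(b,b), near(b,e), near(f,b), on(b), on(c), on(f)}
2. move(f,b)  →  {near(b,b), near(b,e), near(b,f), near(f,b), on(c)}
3. free(e,c)  →  {near(b,b), near(b,e), near(b,f), near(e,e), near(f,b), on(e)}
optimal plan length = 3; 3 ≤ 3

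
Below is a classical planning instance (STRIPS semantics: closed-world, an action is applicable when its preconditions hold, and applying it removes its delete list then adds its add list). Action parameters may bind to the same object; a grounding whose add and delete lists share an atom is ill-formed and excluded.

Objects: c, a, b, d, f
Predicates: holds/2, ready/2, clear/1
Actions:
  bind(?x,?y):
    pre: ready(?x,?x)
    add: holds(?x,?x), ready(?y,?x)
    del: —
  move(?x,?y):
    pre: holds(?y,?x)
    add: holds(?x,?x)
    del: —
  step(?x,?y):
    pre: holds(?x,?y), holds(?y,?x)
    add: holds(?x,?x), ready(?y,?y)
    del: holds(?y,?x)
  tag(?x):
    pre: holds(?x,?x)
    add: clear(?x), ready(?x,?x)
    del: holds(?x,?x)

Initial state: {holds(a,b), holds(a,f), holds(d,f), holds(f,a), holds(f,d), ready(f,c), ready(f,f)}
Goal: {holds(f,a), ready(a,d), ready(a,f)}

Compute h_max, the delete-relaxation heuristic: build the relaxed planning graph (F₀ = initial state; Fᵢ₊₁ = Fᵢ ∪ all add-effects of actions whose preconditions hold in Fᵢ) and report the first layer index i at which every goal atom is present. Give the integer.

2

F0 = init (7 atoms)
F1 = F0 ∪ {holds(a,a), holds(b,b), holds(d,d), holds(f,f), ready(a,a), ready(a,f), ready(b,f), ready(c,f), ready(d,d), ready(d,f)}  (17 atoms)
F2 = F1 ∪ {clear(a), clear(b), clear(d), clear(f), ready(a,d), ready(b,a), ready(b,b), ready(b,d), ready(c,a), ready(c,d), ready(d,a), ready(f,a), ready(f,d)}  (30 atoms)
goal ⊆ F2  ⇒  h_max = 2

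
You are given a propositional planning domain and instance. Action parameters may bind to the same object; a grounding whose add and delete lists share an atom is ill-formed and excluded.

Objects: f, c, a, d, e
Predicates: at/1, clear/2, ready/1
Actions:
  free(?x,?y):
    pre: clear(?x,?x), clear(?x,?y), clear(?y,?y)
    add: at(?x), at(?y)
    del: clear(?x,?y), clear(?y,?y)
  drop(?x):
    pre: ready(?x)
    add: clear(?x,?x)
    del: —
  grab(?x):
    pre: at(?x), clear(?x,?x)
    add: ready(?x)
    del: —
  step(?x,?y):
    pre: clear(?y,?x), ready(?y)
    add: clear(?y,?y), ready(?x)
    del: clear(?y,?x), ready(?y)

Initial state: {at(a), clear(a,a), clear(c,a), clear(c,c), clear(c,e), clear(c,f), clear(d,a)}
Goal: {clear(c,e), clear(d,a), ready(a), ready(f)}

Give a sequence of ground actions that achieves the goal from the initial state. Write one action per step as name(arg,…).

1. grab(a)  →  {at(a), clear(a,a), clear(c,a), clear(c,c), clear(c,e), clear(c,f), clear(d,a), ready(a)}
2. free(c,a)  →  {at(a), at(c), clear(c,c), clear(c,e), clear(c,f), clear(d,a), ready(a)}
3. grab(c)  →  {at(a), at(c), clear(c,c), clear(c,e), clear(c,f), clear(d,a), ready(a), ready(c)}
4. step(f,c)  →  {at(a), at(c), clear(c,c), clear(c,e), clear(d,a), ready(a), ready(f)}

grab(a); free(c,a); grab(c); step(f,c)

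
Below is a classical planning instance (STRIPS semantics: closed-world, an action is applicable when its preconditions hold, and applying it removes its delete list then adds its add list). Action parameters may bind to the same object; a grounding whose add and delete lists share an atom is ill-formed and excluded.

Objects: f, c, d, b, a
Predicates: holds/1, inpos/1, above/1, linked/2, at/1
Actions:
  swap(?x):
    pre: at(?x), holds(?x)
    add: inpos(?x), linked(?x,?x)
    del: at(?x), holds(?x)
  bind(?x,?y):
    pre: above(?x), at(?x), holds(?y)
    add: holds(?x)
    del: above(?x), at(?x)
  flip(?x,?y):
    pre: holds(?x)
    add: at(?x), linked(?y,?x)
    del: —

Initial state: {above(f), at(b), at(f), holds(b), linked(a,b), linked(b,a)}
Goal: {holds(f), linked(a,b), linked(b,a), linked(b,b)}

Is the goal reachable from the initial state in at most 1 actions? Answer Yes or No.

No

1. bind(f,b)  →  {at(b), holds(b), holds(f), linked(a,b), linked(b,a)}
2. swap(b)  →  {holds(f), inpos(b), linked(a,b), linked(b,a), linked(b,b)}
optimal plan length = 2; 2 > 1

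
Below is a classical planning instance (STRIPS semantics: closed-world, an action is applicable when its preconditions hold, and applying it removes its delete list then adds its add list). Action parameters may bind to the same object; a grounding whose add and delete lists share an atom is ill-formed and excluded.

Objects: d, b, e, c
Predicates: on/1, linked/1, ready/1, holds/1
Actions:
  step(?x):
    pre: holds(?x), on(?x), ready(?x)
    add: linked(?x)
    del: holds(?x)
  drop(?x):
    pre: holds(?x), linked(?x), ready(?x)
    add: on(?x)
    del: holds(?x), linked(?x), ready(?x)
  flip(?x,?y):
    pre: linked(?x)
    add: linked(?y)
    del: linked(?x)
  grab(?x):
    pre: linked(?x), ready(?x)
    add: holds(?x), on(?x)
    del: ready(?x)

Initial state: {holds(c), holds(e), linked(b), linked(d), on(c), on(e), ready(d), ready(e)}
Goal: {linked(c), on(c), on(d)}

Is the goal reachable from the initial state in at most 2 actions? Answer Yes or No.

Yes

1. flip(b,c)  →  {holds(c), holds(e), linked(c), linked(d), on(c), on(e), ready(d), ready(e)}
2. grab(d)  →  {holds(c), holds(d), holds(e), linked(c), linked(d), on(c), on(d), on(e), ready(e)}
optimal plan length = 2; 2 ≤ 2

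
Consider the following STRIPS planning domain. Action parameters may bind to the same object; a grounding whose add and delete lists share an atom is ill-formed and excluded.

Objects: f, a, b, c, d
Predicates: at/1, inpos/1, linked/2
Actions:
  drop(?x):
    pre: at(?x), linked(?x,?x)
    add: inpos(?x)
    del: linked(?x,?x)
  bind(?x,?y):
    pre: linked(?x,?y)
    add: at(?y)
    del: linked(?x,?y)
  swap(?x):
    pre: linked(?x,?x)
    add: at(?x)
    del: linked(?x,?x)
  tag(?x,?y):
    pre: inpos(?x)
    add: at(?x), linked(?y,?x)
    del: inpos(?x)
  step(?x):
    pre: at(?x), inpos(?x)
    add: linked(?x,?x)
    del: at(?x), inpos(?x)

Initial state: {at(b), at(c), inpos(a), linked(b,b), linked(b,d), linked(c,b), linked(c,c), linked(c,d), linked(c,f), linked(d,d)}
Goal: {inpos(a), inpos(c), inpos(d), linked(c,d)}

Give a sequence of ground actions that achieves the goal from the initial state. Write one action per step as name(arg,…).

drop(c); bind(b,d); drop(d)

1. drop(c)  →  {at(b), at(c), inpos(a), inpos(c), linked(b,b), linked(b,d), linked(c,b), linked(c,d), linked(c,f), linked(d,d)}
2. bind(b,d)  →  {at(b), at(c), at(d), inpos(a), inpos(c), linked(b,b), linked(c,b), linked(c,d), linked(c,f), linked(d,d)}
3. drop(d)  →  {at(b), at(c), at(d), inpos(a), inpos(c), inpos(d), linked(b,b), linked(c,b), linked(c,d), linked(c,f)}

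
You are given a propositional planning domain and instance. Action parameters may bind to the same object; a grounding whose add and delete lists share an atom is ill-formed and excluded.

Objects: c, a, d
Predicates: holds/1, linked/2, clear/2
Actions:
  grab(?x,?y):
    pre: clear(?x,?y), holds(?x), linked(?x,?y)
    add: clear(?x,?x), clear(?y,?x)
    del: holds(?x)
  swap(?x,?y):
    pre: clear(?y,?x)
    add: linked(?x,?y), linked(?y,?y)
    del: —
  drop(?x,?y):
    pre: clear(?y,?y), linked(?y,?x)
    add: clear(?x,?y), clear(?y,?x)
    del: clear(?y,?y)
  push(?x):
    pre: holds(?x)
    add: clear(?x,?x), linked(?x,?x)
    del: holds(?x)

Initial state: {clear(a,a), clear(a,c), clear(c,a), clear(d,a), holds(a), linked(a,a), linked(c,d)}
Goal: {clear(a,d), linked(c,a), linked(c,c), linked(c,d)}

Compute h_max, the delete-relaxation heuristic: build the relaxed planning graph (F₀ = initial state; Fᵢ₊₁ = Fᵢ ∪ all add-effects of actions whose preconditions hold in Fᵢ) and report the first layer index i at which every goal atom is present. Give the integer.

F0 = init (7 atoms)
F1 = F0 ∪ {linked(a,c), linked(a,d), linked(c,a), linked(c,c), linked(d,d)}  (12 atoms)
F2 = F1 ∪ {clear(a,d)}  (13 atoms)
goal ⊆ F2  ⇒  h_max = 2

2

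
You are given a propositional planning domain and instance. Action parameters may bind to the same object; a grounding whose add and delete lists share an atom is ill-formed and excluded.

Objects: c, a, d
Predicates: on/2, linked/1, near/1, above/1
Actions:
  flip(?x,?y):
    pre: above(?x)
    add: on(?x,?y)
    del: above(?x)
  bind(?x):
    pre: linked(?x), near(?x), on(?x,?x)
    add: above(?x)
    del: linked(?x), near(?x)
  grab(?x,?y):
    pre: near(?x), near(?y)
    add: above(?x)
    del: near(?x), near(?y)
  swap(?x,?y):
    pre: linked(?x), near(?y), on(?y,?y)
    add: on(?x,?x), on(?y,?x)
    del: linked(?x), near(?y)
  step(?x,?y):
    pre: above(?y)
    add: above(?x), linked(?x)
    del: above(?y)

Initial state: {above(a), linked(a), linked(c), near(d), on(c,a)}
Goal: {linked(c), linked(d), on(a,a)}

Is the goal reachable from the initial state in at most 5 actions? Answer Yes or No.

Yes

1. step(d,a)  →  {above(d), linked(a), linked(c), linked(d), near(d), on(c,a)}
2. flip(d,d)  →  {linked(a), linked(c), linked(d), near(d), on(c,a), on(d,d)}
3. swap(a,d)  →  {linked(c), linked(d), on(a,a), on(c,a), on(d,a), on(d,d)}
optimal plan length = 3; 3 ≤ 5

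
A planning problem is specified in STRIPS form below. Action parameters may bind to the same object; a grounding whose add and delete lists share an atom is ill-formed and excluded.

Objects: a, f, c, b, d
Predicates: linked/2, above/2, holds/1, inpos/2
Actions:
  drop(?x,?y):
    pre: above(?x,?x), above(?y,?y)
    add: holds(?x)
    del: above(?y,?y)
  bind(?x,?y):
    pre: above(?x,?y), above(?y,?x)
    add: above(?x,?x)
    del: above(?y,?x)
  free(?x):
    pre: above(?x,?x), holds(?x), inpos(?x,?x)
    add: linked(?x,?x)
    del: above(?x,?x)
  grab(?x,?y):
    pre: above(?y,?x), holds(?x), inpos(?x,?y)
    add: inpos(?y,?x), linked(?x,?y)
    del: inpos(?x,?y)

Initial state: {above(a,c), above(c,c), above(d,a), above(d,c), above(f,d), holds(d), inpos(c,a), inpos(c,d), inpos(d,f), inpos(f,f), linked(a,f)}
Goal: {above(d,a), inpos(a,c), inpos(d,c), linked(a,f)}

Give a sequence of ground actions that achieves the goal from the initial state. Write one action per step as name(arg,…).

1. drop(c,c)  →  {above(a,c), above(d,a), above(d,c), above(f,d), holds(c), holds(d), inpos(c,a), inpos(c,d), inpos(d,f), inpos(f,f), linked(a,f)}
2. grab(c,a)  →  {above(a,c), above(d,a), above(d,c), above(f,d), holds(c), holds(d), inpos(a,c), inpos(c,d), inpos(d,f), inpos(f,f), linked(a,f), linked(c,a)}
3. grab(c,d)  →  {above(a,c), above(d,a), above(d,c), above(f,d), holds(c), holds(d), inpos(a,c), inpos(d,c), inpos(d,f), inpos(f,f), linked(a,f), linked(c,a), linked(c,d)}

drop(c,c); grab(c,a); grab(c,d)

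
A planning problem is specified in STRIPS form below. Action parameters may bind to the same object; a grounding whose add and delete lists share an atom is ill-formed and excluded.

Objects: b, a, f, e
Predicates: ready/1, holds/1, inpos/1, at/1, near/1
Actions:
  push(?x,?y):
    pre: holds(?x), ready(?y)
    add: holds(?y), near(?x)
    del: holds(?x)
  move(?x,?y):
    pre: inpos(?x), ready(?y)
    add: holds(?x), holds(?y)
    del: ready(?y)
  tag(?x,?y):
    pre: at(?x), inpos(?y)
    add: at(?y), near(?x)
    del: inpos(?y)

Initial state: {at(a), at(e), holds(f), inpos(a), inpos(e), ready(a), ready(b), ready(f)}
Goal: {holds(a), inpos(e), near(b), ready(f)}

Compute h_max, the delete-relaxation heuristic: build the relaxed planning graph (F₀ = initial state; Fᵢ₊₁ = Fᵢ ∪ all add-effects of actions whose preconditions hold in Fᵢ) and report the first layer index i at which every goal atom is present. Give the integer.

F0 = init (8 atoms)
F1 = F0 ∪ {holds(a), holds(b), holds(e), near(a), near(e), near(f)}  (14 atoms)
F2 = F1 ∪ {near(b)}  (15 atoms)
goal ⊆ F2  ⇒  h_max = 2

2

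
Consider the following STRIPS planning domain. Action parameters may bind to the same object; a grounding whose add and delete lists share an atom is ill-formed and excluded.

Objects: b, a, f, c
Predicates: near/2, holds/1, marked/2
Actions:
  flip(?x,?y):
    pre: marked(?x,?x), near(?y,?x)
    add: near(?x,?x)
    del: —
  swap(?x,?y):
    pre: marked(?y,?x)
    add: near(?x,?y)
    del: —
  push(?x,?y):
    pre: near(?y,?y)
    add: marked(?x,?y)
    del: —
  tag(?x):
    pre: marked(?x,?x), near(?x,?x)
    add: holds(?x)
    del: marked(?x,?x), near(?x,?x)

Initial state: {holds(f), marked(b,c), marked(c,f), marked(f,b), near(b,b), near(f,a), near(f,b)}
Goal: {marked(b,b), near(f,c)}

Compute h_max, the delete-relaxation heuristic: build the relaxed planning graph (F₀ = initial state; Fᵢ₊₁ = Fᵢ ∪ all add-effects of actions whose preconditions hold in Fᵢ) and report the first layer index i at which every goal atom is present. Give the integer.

F0 = init (7 atoms)
F1 = F0 ∪ {marked(a,b), marked(b,b), marked(c,b), near(b,f), near(c,b), near(f,c)}  (13 atoms)
goal ⊆ F1  ⇒  h_max = 1

1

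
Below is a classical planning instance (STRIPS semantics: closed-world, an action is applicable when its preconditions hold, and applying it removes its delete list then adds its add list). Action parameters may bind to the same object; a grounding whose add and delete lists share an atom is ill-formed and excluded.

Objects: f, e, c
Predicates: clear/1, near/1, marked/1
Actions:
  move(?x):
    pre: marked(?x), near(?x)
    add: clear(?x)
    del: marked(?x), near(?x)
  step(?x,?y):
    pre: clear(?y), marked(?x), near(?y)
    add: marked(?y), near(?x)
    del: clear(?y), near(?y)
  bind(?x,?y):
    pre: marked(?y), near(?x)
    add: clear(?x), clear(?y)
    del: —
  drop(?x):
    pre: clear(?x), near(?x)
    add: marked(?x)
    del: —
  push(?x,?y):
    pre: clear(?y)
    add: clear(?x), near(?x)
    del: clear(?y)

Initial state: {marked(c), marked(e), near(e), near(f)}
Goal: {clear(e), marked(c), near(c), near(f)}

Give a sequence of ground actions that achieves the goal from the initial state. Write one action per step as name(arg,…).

bind(f,e); push(c,f)

1. bind(f,e)  →  {clear(e), clear(f), marked(c), marked(e), near(e), near(f)}
2. push(c,f)  →  {clear(c), clear(e), marked(c), marked(e), near(c), near(e), near(f)}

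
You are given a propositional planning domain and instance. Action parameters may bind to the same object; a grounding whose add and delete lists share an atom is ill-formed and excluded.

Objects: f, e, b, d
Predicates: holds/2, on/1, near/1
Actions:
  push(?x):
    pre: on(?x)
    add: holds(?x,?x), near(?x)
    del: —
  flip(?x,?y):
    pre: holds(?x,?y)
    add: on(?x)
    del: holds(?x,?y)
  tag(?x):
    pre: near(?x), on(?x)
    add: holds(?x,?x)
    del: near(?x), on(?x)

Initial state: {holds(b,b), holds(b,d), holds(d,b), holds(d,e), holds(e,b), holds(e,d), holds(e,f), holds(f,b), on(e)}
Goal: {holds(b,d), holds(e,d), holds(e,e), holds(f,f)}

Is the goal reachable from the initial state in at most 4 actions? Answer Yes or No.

Yes

1. push(e)  →  {holds(b,b), holds(b,d), holds(d,b), holds(d,e), holds(e,b), holds(e,d), holds(e,e), holds(e,f), holds(f,b), near(e), on(e)}
2. flip(f,b)  →  {holds(b,b), holds(b,d), holds(d,b), holds(d,e), holds(e,b), holds(e,d), holds(e,e), holds(e,f), near(e), on(e), on(f)}
3. push(f)  →  {holds(b,b), holds(b,d), holds(d,b), holds(d,e), holds(e,b), holds(e,d), holds(e,e), holds(e,f), holds(f,f), near(e), near(f), on(e), on(f)}
optimal plan length = 3; 3 ≤ 4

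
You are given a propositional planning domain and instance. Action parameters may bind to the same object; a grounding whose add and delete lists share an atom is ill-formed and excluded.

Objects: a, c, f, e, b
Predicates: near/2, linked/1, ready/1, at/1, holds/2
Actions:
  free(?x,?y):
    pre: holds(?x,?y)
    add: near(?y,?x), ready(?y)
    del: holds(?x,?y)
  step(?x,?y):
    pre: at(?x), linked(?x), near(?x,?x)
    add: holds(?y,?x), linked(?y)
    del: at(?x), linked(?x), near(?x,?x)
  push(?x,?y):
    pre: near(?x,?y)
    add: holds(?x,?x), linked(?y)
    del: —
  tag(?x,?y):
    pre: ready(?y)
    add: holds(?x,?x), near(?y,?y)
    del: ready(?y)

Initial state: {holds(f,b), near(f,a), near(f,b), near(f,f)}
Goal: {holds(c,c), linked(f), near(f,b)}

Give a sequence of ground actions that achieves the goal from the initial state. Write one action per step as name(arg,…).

free(f,b); push(f,f); tag(c,b)

1. free(f,b)  →  {near(b,f), near(f,a), near(f,b), near(f,f), ready(b)}
2. push(f,f)  →  {holds(f,f), linked(f), near(b,f), near(f,a), near(f,b), near(f,f), ready(b)}
3. tag(c,b)  →  {holds(c,c), holds(f,f), linked(f), near(b,b), near(b,f), near(f,a), near(f,b), near(f,f)}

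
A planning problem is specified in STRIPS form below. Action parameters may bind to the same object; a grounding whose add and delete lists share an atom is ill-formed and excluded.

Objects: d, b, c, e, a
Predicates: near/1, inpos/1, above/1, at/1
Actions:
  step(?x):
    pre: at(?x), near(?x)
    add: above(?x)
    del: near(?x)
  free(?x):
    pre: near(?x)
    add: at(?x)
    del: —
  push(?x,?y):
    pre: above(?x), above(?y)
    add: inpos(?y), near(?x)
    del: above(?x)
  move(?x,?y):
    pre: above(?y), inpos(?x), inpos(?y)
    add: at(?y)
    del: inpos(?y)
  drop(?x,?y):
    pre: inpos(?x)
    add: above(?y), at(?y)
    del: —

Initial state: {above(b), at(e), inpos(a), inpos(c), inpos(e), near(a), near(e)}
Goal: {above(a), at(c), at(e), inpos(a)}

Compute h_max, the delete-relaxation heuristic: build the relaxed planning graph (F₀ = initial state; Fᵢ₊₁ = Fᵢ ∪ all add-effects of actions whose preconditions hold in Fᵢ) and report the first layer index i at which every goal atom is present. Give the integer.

F0 = init (7 atoms)
F1 = F0 ∪ {above(a), above(c), above(d), above(e), at(a), at(b), at(c), at(d), inpos(b), near(b)}  (17 atoms)
goal ⊆ F1  ⇒  h_max = 1

1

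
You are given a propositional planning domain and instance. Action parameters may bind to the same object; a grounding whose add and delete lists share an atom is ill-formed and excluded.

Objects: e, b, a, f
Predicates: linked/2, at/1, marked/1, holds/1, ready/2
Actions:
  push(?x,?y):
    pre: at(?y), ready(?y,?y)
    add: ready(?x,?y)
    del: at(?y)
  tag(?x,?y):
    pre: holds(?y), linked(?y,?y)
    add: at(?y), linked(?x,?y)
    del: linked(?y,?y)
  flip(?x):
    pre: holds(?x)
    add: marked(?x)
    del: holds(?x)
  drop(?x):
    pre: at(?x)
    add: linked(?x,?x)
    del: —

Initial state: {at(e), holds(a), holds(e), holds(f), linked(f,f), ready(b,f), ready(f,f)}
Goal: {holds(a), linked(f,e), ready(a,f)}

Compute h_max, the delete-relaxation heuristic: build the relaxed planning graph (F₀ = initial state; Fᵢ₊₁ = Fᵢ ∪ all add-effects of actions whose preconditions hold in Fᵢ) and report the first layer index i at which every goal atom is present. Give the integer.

F0 = init (7 atoms)
F1 = F0 ∪ {at(f), linked(a,f), linked(b,f), linked(e,e), linked(e,f), marked(a), marked(e), marked(f)}  (15 atoms)
F2 = F1 ∪ {linked(a,e), linked(b,e), linked(f,e), ready(a,f), ready(e,f)}  (20 atoms)
goal ⊆ F2  ⇒  h_max = 2

2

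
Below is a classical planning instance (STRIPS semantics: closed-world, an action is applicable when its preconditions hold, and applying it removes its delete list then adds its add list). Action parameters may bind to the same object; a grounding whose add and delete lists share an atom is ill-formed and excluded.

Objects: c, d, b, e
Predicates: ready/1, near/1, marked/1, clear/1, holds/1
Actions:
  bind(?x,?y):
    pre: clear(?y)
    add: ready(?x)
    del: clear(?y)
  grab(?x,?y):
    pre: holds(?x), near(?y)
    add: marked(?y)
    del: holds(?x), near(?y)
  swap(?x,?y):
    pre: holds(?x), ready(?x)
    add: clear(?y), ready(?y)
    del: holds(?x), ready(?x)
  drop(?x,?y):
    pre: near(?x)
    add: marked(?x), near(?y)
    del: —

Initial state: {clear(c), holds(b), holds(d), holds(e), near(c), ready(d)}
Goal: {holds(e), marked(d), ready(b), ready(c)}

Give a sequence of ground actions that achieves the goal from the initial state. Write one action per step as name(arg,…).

1. bind(c,c)  →  {holds(b), holds(d), holds(e), near(c), ready(c), ready(d)}
2. swap(d,b)  →  {clear(b), holds(b), holds(e), near(c), ready(b), ready(c)}
3. drop(c,d)  →  {clear(b), holds(b), holds(e), marked(c), near(c), near(d), ready(b), ready(c)}
4. grab(b,d)  →  {clear(b), holds(e), marked(c), marked(d), near(c), ready(b), ready(c)}

bind(c,c); swap(d,b); drop(c,d); grab(b,d)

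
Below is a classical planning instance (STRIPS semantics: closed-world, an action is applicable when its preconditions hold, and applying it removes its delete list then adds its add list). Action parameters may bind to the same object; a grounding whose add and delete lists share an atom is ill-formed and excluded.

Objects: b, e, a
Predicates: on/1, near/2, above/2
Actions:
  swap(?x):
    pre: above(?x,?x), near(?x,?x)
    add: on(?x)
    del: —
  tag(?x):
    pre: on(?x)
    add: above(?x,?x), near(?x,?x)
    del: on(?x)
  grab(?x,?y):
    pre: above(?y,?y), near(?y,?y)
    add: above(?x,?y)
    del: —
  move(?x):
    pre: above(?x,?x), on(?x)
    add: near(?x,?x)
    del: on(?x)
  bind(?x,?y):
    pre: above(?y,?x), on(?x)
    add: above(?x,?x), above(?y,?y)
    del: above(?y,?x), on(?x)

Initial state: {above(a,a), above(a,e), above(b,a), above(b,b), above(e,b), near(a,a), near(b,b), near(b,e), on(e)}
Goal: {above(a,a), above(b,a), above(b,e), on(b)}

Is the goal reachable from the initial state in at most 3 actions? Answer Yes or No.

1. swap(b)  →  {above(a,a), above(a,e), above(b,a), above(b,b), above(e,b), near(a,a), near(b,b), near(b,e), on(b), on(e)}
2. tag(e)  →  {above(a,a), above(a,e), above(b,a), above(b,b), above(e,b), above(e,e), near(a,a), near(b,b), near(b,e), near(e,e), on(b)}
3. grab(b,e)  →  {above(a,a), above(a,e), above(b,a), above(b,b), above(b,e), above(e,b), above(e,e), near(a,a), near(b,b), near(b,e), near(e,e), on(b)}
optimal plan length = 3; 3 ≤ 3

Yes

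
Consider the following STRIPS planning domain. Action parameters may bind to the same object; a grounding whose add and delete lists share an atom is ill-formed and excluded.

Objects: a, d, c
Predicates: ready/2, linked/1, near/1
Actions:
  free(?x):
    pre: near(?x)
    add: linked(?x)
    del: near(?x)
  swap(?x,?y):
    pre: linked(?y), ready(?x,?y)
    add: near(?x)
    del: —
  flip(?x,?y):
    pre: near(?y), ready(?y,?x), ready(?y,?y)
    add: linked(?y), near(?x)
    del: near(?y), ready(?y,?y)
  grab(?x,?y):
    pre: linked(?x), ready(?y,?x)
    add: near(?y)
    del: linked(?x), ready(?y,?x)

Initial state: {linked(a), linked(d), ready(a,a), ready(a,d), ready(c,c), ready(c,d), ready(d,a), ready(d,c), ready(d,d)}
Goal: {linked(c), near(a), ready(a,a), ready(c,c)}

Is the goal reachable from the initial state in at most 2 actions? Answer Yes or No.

1. swap(a,a)  →  {linked(a), linked(d), near(a), ready(a,a), ready(a,d), ready(c,c), ready(c,d), ready(d,a), ready(d,c), ready(d,d)}
2. swap(c,d)  →  {linked(a), linked(d), near(a), near(c), ready(a,a), ready(a,d), ready(c,c), ready(c,d), ready(d,a), ready(d,c), ready(d,d)}
3. free(c)  →  {linked(a), linked(c), linked(d), near(a), ready(a,a), ready(a,d), ready(c,c), ready(c,d), ready(d,a), ready(d,c), ready(d,d)}
optimal plan length = 3; 3 > 2

No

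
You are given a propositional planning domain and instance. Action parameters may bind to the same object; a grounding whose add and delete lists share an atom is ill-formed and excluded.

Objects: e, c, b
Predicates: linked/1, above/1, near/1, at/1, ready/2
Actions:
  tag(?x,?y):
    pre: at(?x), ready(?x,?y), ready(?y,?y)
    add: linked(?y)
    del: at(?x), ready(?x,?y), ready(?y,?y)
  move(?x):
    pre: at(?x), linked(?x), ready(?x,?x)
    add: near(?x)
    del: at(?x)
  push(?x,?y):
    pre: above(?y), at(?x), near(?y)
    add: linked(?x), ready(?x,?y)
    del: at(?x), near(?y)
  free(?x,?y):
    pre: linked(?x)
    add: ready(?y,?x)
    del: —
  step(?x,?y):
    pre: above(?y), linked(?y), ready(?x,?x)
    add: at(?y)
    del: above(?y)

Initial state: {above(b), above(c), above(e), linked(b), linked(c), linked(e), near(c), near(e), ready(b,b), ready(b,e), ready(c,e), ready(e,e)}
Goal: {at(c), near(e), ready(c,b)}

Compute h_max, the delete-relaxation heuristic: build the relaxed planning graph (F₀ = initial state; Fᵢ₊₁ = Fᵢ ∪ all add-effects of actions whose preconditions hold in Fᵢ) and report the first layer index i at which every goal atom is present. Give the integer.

1

F0 = init (12 atoms)
F1 = F0 ∪ {at(b), at(c), at(e), ready(b,c), ready(c,b), ready(c,c), ready(e,b), ready(e,c)}  (20 atoms)
goal ⊆ F1  ⇒  h_max = 1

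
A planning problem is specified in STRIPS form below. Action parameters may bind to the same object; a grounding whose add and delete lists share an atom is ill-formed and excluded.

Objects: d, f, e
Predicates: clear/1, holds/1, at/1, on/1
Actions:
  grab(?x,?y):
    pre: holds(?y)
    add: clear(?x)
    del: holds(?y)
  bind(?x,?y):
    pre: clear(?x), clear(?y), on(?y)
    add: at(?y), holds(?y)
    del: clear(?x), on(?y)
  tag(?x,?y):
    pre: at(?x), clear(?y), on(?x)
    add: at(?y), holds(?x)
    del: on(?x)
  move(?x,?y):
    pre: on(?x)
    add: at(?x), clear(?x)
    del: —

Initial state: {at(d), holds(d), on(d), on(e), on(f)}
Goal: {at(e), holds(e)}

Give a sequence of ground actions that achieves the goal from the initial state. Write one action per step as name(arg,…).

grab(e,d); bind(e,e)

1. grab(e,d)  →  {at(d), clear(e), on(d), on(e), on(f)}
2. bind(e,e)  →  {at(d), at(e), holds(e), on(d), on(f)}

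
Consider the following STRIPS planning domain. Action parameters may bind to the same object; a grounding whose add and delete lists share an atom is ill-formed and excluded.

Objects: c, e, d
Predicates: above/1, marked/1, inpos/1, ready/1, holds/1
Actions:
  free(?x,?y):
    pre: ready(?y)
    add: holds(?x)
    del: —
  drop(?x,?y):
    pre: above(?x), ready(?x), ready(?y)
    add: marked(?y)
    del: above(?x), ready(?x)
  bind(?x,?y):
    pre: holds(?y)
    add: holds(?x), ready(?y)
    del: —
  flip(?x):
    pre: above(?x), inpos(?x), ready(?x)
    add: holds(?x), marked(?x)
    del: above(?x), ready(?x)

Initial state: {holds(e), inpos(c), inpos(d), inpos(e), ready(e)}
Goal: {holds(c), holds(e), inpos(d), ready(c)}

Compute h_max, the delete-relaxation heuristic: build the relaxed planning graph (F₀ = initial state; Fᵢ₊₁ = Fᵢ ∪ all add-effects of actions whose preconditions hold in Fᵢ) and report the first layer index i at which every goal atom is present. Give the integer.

F0 = init (5 atoms)
F1 = F0 ∪ {holds(c), holds(d)}  (7 atoms)
F2 = F1 ∪ {ready(c), ready(d)}  (9 atoms)
goal ⊆ F2  ⇒  h_max = 2

2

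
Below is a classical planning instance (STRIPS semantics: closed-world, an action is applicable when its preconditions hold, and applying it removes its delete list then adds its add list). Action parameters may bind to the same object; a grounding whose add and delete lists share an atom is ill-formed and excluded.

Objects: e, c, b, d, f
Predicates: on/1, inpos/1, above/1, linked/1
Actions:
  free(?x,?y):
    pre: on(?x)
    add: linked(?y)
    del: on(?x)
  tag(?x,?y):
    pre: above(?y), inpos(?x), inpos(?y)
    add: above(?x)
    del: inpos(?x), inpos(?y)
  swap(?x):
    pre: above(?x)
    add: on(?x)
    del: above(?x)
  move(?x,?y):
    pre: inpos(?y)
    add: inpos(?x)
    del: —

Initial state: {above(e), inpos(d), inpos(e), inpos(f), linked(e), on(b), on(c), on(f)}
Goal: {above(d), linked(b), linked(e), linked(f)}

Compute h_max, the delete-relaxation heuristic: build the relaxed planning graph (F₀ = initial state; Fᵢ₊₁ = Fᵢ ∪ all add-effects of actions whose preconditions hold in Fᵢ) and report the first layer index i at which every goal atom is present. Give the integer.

F0 = init (8 atoms)
F1 = F0 ∪ {above(d), above(f), inpos(b), inpos(c), linked(b), linked(c), linked(d), linked(f), on(e)}  (17 atoms)
goal ⊆ F1  ⇒  h_max = 1

1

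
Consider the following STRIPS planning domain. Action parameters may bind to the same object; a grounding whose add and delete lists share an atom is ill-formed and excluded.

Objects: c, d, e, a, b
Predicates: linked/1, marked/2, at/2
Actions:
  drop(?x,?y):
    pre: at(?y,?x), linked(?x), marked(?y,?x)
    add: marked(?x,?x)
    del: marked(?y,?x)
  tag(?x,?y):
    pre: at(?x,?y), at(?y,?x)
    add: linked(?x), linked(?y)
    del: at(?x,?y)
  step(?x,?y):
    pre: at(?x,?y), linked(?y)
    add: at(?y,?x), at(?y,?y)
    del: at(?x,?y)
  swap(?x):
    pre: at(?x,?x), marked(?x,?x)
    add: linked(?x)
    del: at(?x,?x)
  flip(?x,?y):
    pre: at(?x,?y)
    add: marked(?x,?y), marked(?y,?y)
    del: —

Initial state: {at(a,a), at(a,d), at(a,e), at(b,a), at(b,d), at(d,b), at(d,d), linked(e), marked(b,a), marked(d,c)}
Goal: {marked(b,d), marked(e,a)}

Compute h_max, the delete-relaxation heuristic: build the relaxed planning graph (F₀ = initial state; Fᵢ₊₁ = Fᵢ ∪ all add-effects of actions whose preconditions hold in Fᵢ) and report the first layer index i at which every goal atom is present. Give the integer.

F0 = init (10 atoms)
F1 = F0 ∪ {at(e,a), at(e,e), linked(a), linked(b), linked(d), marked(a,a), marked(a,d), marked(a,e), marked(b,b), marked(b,d), marked(d,b), marked(d,d), marked(e,e)}  (23 atoms)
F2 = F1 ∪ {at(a,b), at(b,b), at(d,a), marked(e,a)}  (27 atoms)
goal ⊆ F2  ⇒  h_max = 2

2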